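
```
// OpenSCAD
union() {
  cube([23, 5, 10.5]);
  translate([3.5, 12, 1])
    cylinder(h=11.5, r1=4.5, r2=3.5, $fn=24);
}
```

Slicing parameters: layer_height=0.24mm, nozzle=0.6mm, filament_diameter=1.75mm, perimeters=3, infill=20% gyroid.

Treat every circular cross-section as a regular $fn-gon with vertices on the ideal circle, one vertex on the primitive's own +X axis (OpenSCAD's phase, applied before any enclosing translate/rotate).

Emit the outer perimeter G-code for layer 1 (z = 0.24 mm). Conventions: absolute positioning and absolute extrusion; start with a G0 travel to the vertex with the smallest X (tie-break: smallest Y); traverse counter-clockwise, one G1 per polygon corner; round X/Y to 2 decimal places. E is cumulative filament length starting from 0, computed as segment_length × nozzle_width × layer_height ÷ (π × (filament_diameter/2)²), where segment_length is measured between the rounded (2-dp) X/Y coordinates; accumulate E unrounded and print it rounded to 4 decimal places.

At z = 0.24 mm: the 23×5 cube contributes its full rectangle; the cone at (3.5, 12) is not intersected at this z (z outside [1, 12.5]); Combining (union): only the 23×5 cube is present, so the union is just that shape — 1 connected region. The outline is a single polygon with 4 vertices. Extrusion per mm of travel: 0.6 × 0.24 / (π × 0.875²) = 0.059868. Accumulating E over each segment gives final E = 3.3526.

G0 X0.00 Y0.00 Z0.24
G1 X23.00 Y0.00 E1.3770
G1 X23.00 Y5.00 E1.6763
G1 X0.00 Y5.00 E3.0533
G1 X0.00 Y0.00 E3.3526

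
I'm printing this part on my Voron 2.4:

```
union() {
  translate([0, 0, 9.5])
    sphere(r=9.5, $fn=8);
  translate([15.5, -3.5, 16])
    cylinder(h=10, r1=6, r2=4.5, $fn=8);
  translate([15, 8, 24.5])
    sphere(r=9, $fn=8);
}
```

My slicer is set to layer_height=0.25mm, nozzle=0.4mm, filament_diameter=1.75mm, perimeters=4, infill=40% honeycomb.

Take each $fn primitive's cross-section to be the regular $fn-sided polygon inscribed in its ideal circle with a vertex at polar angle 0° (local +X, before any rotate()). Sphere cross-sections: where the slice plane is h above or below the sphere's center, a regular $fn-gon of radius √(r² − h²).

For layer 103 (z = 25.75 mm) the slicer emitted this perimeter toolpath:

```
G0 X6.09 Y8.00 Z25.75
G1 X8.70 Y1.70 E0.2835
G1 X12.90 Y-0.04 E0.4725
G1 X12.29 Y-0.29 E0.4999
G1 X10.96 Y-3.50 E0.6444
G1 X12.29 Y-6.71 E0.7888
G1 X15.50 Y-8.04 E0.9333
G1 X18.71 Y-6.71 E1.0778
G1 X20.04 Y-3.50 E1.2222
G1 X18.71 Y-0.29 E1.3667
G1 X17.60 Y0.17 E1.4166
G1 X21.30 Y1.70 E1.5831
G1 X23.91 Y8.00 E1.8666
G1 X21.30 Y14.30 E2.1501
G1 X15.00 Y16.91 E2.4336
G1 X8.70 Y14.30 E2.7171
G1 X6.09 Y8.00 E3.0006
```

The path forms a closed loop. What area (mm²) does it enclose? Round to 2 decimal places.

Apply the shoelace formula to the sequence of (X, Y) vertices; enclosed area = 278.28 mm².

278.28 mm²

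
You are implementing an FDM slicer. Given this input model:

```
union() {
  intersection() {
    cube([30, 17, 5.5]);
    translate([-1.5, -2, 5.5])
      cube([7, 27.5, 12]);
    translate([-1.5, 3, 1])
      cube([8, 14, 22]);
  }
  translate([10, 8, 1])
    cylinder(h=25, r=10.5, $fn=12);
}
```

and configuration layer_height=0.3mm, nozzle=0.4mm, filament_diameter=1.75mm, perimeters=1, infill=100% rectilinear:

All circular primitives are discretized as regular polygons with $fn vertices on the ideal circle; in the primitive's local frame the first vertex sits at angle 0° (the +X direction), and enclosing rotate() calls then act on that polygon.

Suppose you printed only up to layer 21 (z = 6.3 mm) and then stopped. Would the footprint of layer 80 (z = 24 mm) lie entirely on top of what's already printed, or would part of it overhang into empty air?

Compare the two slices. At z = 6.3: the cube is absent (z outside [0, 5.5]); the cube at (-1.5, -2) (footprint 7×27.5) is included at this height (area 192.50 mm²); the cube at (-1.5, 3) (footprint 8×14) is included at this height (area 112.00 mm²); Taking the intersection: at least one operand is absent at this height, so nothing remains; the cylinder at (10, 8): section is a regular 12-gon, circumradius r=10.5 (area = (12/2)·10.500²·sin(360°/12) = 330.75 mm²); Taking the union: only the r=10.5 cylinder at (10, 8) is present, so the union is just that shape — area = 330.75 mm². At z = 24: the cube is not intersected at this z (z outside [0, 5.5]); the cube at (-1.5, -2) is absent (z outside [5.5, 17.5]); the cube at (-1.5, 3) does not reach this height (z outside [1, 23]); Keeping only the common overlap: at least one operand is absent at this height, so nothing remains; the cylinder at (10, 8): section is a regular 12-gon, circumradius r=10.5 (area = (12/2)·10.500²·sin(360°/12) = 330.75 mm²); Merging all regions: only the r=10.5 cylinder at (10, 8) is present, so the union is just that shape — area = 330.75 mm². Checking containment: the cross-section at z = 24 is a subset of the cross-section at z = 6.3.

entirely on top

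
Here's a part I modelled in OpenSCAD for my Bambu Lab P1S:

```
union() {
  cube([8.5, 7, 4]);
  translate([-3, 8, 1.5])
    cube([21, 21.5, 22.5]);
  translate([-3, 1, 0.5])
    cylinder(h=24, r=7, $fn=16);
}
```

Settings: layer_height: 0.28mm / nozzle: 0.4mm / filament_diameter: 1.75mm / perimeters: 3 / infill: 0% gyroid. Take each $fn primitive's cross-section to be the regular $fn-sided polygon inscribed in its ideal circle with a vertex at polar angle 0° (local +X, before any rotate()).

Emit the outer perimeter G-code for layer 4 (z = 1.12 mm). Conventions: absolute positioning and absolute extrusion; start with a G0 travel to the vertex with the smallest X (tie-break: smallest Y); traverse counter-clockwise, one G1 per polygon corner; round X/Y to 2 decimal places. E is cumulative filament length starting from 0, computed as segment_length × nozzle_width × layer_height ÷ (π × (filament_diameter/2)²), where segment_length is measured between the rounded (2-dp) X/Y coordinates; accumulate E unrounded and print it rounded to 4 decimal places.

G0 X-10.00 Y1.00 Z1.12
G1 X-9.47 Y-1.68 E0.1272
G1 X-7.95 Y-3.95 E0.2544
G1 X-5.68 Y-5.47 E0.3816
G1 X-3.00 Y-6.00 E0.5088
G1 X-0.32 Y-5.47 E0.6360
G1 X1.95 Y-3.95 E0.7633
G1 X3.47 Y-1.68 E0.8905
G1 X3.80 Y0.00 E0.9702
G1 X8.50 Y0.00 E1.1890
G1 X8.50 Y7.00 E1.5150
G1 X0.38 Y7.00 E1.8931
G1 X-0.32 Y7.47 E1.9323
G1 X-3.00 Y8.00 E2.0596
G1 X-5.68 Y7.47 E2.1868
G1 X-7.95 Y5.95 E2.3140
G1 X-9.47 Y3.68 E2.4412
G1 X-10.00 Y1.00 E2.5684

At z = 1.12 mm: the cube (footprint 8.5×7) is included at this height; the cube at (-3, 8) does not reach this height (z outside [1.5, 24]); the r=7 cylinder at (-3, 1) gives a regular 16-gon of circumradius 7 (constant along its height); Combining (union): the regions partially overlap (shared area 21.28 mm²), so overlapping operands fuse into one piece — 1 connected region. The outline is a single polygon with 17 vertices. Extrusion per mm of travel: 0.4 × 0.28 / (π × 0.875²) = 0.046564. Accumulating E over each segment gives final E = 2.5684.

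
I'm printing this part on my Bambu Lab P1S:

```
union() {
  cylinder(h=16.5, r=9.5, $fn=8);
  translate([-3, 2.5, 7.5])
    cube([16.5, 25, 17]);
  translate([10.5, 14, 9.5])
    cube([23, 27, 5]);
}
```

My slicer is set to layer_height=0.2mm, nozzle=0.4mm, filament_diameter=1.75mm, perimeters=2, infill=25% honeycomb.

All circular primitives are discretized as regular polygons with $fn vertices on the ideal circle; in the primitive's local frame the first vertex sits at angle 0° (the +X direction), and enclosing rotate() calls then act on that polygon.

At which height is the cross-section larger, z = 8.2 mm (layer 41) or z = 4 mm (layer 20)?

layer 41 (z = 8.2 mm)

Layer 41 (z = 8.2): the cylinder: section is a regular 8-gon, circumradius r=9.5 (area = (8/2)·9.500²·sin(360°/8) = 255.27 mm²); the 16.5×25 cube at (-3, 2.5) contributes its full rectangle (area 412.50 mm²); the cube at (10.5, 14) is not intersected at this z (z outside [9.5, 14.5]); Combining (union): the regions partially overlap — summed areas 667.77 mm² minus the doubly-counted overlap 60.50 mm² gives 607.27 mm² — area = 607.27 mm². So its area = 607.27 mm². Layer 20 (z = 4): the r=9.5 cylinder gives a regular 8-gon of circumradius 9.5 (constant along its height) (area = (8/2)·9.500²·sin(360°/8) = 255.27 mm²); the cube at (-3, 2.5) is not intersected at this z (z outside [7.5, 24.5]); the cube at (10.5, 14) is absent (z outside [9.5, 14.5]); Combining (union): only the r=9.5 cylinder is present, so the union is just that shape — area = 255.27 mm². So its area = 255.27 mm². Layer 41 is larger (607.27 vs 255.27 mm²).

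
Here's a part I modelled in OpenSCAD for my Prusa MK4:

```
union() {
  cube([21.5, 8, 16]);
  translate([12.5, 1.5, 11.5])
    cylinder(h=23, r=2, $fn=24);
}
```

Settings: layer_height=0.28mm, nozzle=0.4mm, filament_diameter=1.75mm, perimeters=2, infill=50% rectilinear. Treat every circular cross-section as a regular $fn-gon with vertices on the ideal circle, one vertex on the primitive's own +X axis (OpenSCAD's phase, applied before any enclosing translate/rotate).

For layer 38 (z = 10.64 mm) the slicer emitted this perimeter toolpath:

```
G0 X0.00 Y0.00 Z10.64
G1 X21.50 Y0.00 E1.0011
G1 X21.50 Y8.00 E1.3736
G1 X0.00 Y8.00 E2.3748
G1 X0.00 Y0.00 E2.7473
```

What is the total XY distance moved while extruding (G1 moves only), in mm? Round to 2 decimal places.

Sum the Euclidean lengths of each G1 segment: total = 59.00 mm.

59.00 mm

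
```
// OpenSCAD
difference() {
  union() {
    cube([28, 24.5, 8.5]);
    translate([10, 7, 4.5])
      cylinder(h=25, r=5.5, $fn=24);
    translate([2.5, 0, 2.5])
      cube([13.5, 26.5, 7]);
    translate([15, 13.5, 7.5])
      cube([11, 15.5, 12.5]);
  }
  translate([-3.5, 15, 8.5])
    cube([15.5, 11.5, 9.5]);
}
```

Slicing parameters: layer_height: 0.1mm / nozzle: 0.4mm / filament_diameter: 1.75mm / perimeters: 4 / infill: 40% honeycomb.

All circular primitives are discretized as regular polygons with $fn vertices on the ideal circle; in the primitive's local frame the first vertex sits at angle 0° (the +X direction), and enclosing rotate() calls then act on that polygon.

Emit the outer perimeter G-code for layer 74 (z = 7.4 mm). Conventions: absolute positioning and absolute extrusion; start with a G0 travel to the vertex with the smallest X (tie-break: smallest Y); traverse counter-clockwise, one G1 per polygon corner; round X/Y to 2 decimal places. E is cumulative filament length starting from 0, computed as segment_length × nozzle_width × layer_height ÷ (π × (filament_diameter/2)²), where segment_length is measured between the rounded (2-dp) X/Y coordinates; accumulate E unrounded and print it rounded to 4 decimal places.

G0 X0.00 Y0.00 Z7.40
G1 X28.00 Y0.00 E0.4656
G1 X28.00 Y24.50 E0.8731
G1 X16.00 Y24.50 E1.0726
G1 X16.00 Y26.50 E1.1059
G1 X2.50 Y26.50 E1.3304
G1 X2.50 Y24.50 E1.3637
G1 X0.00 Y24.50 E1.4052
G1 X0.00 Y0.00 E1.8127

At z = 7.4 mm: the cube (footprint 28×24.5) is included at this height; the r=5.5 cylinder at (10, 7) gives a regular 24-gon of circumradius 5.5 (constant along its height); the cube at (2.5, 0) (footprint 13.5×26.5) is included at this height; the cube at (15, 13.5) is absent (z outside [7.5, 20]); Taking the union: the regions partially overlap (shared area 424.70 mm²), so overlapping operands fuse into one piece — 1 connected region; the cube at (-3.5, 15) does not reach this height (z outside [8.5, 18]); After the difference (first − rest): none of the subtracted shapes is present at this height, so that combined region is unchanged — 1 connected region. The outline is a single polygon with 8 vertices. Extrusion per mm of travel: 0.4 × 0.1 / (π × 0.875²) = 0.016630. Accumulating E over each segment gives final E = 1.8127.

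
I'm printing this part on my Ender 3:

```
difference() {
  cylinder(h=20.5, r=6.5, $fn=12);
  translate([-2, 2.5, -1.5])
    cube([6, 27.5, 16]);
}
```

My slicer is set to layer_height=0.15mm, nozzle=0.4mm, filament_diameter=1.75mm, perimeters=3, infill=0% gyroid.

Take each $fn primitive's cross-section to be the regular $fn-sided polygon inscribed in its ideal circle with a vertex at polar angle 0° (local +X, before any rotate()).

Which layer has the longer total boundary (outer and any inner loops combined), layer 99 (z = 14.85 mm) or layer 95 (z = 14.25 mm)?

Layer 99 (z = 14.85): the r=6.5 cylinder gives a regular 12-gon of circumradius 6.5 (constant along its height) (perimeter = 2·12·6.500·sin(180°/12) = 40.38 mm); the cube at (-2, 2.5) does not reach this height (z outside [-1.5, 14.5]); Taking the first minus the rest: none of the subtracted shapes is present at this height, so the r=6.5 cylinder is unchanged — boundary = 40.38 mm. So its perimeter = 40.38 mm. Layer 95 (z = 14.25): the cylinder: section is a regular 12-gon, circumradius r=6.5 (perimeter = 2·12·6.500·sin(180°/12) = 40.38 mm); the 6×27.5 cube at (-2, 2.5) contributes its full rectangle (perimeter 67.00 mm); After the difference (first − rest): starting from the r=6.5 cylinder, the 6×27.5 cube at (-2, 2.5) partially overlaps it — only the 21.11 mm² overlap (of its 165.00 mm²) is removed, clipping the outline — boundary = 45.72 mm. So its perimeter = 45.72 mm. Layer 95 is larger (45.72 vs 40.38 mm).

layer 95 (z = 14.25 mm)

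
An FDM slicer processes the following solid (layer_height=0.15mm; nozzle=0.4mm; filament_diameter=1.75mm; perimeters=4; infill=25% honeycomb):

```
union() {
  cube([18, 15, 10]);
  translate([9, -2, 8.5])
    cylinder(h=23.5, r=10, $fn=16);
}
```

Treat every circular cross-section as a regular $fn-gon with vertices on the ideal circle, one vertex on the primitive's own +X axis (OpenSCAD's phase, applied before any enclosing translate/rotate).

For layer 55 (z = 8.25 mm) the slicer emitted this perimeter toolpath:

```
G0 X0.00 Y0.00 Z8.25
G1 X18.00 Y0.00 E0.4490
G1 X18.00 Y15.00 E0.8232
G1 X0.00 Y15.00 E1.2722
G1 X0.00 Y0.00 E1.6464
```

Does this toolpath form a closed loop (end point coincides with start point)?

yes

Start point (G0): (0.00, 0.00). End point (last G1): the path returns to the start — closed.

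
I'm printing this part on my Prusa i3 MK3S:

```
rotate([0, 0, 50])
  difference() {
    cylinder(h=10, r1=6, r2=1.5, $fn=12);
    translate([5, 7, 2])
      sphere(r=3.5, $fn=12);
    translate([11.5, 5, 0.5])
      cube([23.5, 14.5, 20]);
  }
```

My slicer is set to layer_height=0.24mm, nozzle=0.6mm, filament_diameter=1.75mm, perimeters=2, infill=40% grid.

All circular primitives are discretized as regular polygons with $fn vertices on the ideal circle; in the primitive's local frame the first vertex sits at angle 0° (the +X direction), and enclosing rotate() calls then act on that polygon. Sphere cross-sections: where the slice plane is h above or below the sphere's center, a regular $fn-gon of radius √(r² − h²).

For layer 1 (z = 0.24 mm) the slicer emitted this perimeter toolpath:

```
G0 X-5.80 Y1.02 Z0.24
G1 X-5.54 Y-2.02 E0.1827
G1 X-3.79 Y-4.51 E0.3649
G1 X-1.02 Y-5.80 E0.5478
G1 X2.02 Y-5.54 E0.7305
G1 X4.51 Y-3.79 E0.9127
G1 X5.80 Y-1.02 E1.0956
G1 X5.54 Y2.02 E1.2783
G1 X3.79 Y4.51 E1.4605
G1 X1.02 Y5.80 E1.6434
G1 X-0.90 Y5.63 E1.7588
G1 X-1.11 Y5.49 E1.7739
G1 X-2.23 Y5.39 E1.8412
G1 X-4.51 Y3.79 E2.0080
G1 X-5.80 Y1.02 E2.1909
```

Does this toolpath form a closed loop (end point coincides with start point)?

Start point (G0): (-5.80, 1.02). End point (last G1): the path returns to the start — closed.

yes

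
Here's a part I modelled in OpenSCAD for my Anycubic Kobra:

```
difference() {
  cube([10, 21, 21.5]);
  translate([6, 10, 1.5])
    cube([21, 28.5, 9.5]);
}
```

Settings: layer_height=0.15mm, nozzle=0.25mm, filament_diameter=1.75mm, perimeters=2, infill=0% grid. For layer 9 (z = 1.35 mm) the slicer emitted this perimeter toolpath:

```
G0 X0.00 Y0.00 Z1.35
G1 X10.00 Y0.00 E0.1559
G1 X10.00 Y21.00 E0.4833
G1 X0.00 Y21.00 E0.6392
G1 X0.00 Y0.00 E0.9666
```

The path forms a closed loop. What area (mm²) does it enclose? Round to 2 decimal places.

Apply the shoelace formula to the sequence of (X, Y) vertices; enclosed area = 210.00 mm².

210.00 mm²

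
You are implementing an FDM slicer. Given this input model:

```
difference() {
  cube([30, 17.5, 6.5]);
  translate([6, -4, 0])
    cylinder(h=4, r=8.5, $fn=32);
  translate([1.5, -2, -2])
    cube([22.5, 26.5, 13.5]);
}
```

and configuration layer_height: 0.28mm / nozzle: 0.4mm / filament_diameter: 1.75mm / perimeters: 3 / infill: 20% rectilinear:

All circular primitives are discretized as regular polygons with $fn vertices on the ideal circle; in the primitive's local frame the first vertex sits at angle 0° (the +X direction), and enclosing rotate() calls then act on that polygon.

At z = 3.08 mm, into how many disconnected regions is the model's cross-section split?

At z = 3.08 mm: the cube is present — its section is the full 30×17.5 rectangle; the r=8.5 cylinder at (6, -4) contributes a regular 32-gon of circumradius 8.5; the 22.5×26.5 cube at (1.5, -2) contributes its full rectangle; After the difference (first − rest): starting from the 30×17.5 cube, the r=8.5 cylinder at (6, -4) partially overlaps it — only the 45.99 mm² overlap (of its 225.52 mm²) is removed, clipping the outline; the 22.5×26.5 cube at (1.5, -2) partially overlaps it — only the 351.71 mm² overlap (of its 596.25 mm²) is removed, clipping the outline — 2 connected regions. The result has 2 disconnected regions.

2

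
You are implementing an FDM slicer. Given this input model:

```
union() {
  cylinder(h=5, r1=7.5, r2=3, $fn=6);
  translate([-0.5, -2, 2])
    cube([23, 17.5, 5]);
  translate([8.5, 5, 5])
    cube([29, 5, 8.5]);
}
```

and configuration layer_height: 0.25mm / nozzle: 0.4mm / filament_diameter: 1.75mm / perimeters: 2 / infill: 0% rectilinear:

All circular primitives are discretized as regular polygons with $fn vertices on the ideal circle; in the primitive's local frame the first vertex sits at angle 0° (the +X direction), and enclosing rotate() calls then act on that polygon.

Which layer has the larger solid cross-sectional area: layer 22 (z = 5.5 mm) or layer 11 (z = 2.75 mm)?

Layer 22 (z = 5.5): the cone does not reach this height (z outside [0, 5]); the cube at (-0.5, -2) (footprint 23×17.5) is included at this height (area 402.50 mm²); the 29×5 cube at (8.5, 5) contributes its full rectangle (area 145.00 mm²); Merging all regions: the regions partially overlap — summed areas 547.50 mm² minus the doubly-counted overlap 70.00 mm² gives 477.50 mm² — area = 477.50 mm². So its area = 477.50 mm². Layer 11 (z = 2.75): the cone contributes a regular 6-gon of circumradius 5.025 (interpolated between r1=7.5 and r2=3 at t=0.550) (area = (6/2)·5.025²·sin(360°/6) = 65.60 mm²); the 23×17.5 cube at (-0.5, -2) contributes its full rectangle (area 402.50 mm²); the cube at (8.5, 5) is absent (z outside [5, 13.5]); Merging all regions: the regions partially overlap — summed areas 468.10 mm² minus the doubly-counted overlap 28.47 mm² gives 439.63 mm² — area = 439.63 mm². So its area = 439.63 mm². Layer 22 is larger (477.50 vs 439.63 mm²).

layer 22 (z = 5.5 mm)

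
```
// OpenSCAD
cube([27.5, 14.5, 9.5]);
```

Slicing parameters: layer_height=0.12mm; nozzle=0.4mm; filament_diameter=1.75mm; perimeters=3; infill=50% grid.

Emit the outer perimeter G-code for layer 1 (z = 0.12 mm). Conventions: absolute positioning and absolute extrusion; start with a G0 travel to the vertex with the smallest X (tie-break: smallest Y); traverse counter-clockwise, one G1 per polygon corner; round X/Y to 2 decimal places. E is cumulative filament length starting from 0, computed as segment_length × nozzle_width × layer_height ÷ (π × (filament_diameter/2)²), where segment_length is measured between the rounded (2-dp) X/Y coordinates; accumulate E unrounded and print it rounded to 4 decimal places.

At z = 0.12 mm: the cube is present — its section is the full 27.5×14.5 rectangle. The outline is a single polygon with 4 vertices. Extrusion per mm of travel: 0.4 × 0.12 / (π × 0.875²) = 0.019956. Accumulating E over each segment gives final E = 1.6763.

G0 X0.00 Y0.00 Z0.12
G1 X27.50 Y0.00 E0.5488
G1 X27.50 Y14.50 E0.8382
G1 X0.00 Y14.50 E1.3869
G1 X0.00 Y0.00 E1.6763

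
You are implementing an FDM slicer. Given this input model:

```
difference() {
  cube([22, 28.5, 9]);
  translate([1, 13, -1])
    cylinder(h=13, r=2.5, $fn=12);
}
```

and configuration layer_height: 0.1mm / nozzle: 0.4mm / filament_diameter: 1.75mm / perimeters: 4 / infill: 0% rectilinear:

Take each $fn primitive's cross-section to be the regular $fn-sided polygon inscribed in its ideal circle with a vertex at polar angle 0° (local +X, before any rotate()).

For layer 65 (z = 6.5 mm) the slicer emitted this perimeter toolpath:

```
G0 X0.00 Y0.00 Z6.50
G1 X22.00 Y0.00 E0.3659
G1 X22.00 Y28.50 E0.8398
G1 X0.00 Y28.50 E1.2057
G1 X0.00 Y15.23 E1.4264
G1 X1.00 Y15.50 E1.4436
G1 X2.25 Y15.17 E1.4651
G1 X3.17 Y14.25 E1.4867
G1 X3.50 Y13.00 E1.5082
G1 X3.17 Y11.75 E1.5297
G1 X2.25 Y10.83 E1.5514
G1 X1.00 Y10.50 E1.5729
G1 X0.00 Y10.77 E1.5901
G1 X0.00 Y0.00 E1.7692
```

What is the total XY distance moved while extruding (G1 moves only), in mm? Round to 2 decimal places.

106.39 mm

Sum the Euclidean lengths of each G1 segment: total = 106.39 mm.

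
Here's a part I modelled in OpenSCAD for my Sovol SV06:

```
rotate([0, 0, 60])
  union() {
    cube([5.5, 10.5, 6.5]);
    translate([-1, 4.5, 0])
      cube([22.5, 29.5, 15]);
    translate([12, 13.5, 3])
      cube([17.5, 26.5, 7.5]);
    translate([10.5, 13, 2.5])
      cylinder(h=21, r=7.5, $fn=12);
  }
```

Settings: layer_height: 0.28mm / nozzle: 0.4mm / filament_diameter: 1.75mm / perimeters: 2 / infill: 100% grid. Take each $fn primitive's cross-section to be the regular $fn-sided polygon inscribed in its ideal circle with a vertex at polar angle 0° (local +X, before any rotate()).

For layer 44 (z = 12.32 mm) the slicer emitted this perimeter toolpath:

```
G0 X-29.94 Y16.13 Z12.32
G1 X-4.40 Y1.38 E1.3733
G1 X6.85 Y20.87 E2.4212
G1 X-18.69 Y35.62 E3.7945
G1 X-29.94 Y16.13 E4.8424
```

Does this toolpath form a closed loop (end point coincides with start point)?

Start point (G0): (-29.94, 16.13). End point (last G1): the path returns to the start — closed.

yes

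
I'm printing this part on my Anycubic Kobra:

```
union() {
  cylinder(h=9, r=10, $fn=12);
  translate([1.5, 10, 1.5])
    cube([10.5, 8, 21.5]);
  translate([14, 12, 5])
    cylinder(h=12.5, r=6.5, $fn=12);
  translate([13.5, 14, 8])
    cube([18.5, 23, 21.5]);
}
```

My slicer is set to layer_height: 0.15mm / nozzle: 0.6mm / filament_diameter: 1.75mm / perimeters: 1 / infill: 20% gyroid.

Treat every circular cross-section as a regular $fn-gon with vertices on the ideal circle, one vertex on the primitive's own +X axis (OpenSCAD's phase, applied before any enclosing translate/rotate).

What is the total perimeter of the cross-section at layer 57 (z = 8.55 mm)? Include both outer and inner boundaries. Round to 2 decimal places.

At z = 8.55 mm: the r=10 cylinder gives a regular 12-gon of circumradius 10 (constant along its height) (perimeter = 2·12·10.000·sin(180°/12) = 62.12 mm); the cube at (1.5, 10) is present — its section is the full 10.5×8 rectangle (perimeter 37.00 mm); the cylinder at (14, 12): section is a regular 12-gon, circumradius r=6.5 (perimeter = 2·12·6.500·sin(180°/12) = 40.38 mm); the cube at (13.5, 14) (footprint 18.5×23) is included at this height (perimeter 83.00 mm); Combining (union): the regions partially overlap (shared area 49.13 mm²), so the edge portions inside another operand are dropped and the merged outline is re-measured after clipping — boundary = 181.10 mm. Overall, the cross-section has 2 separate islands. Total boundary length (outer) = 181.10 mm.

181.10 mm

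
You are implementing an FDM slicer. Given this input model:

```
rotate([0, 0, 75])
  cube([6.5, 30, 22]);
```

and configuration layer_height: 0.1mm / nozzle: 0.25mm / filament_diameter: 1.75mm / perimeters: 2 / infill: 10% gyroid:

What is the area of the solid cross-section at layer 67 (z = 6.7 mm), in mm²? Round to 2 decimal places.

At z = 6.7 mm: the 6.5×30 cube contributes its full rectangle (area 195.00 mm²); (whole slice rotated 75° about Z — lengths, areas and connectivity unchanged). Overall, the cross-section is a single solid region. Net area = 195.00 mm².

195.00 mm²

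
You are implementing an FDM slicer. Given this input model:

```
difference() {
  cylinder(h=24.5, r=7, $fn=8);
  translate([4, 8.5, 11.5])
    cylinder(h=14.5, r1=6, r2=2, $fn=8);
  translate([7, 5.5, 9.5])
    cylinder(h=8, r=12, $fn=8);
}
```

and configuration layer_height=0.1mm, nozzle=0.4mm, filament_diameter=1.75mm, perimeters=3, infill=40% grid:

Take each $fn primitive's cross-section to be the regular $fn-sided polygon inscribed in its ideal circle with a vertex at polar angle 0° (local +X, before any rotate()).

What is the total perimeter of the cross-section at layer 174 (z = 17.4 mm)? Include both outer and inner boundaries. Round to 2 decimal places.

35.38 mm

At z = 17.4 mm: the cylinder: section is a regular 8-gon, circumradius r=7 (perimeter = 2·8·7.000·sin(180°/8) = 42.86 mm); the cone at (4, 8.5) (r1=6→r2=2) has section circumradius 4.372 here — a regular 8-gon (perimeter = 2·8·4.372·sin(180°/8) = 26.77 mm); the r=12 cylinder at (7, 5.5) gives a regular 8-gon of circumradius 12 (constant along its height) (perimeter = 2·8·12.000·sin(180°/8) = 73.48 mm); Taking the first minus the rest: starting from the r=7 cylinder, the cone at (4, 8.5) partially overlaps it — only the 4.94 mm² overlap (of its 54.07 mm²) is removed, clipping the outline; the r=12 cylinder at (7, 5.5) partially overlaps it — only the 87.73 mm² overlap (of its 407.29 mm²) is removed, clipping the outline — boundary = 35.38 mm. Overall, the cross-section is a single solid region. Total boundary length (outer) = 35.38 mm.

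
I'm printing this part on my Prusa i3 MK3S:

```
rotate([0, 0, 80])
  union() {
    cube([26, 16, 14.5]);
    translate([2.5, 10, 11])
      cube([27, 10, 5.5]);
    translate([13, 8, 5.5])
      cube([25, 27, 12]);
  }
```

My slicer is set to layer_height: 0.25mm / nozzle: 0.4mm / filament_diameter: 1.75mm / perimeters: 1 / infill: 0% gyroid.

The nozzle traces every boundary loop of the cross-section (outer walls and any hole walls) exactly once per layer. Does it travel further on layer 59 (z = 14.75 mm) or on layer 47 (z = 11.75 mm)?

Layer 59 (z = 14.75): the cube is not intersected at this z (z outside [0, 14.5]); the 27×10 cube at (2.5, 10) contributes its full rectangle (perimeter 74.00 mm); the cube at (13, 8) (footprint 25×27) is included at this height (perimeter 104.00 mm); Combining (union): the regions partially overlap (shared area 165.00 mm²), so the edge portions inside another operand are dropped and the merged outline is re-measured after clipping — boundary = 125.00 mm; (whole slice rotated 80° about Z — lengths, areas and connectivity unchanged). So its perimeter = 125.00 mm. Layer 47 (z = 11.75): the 26×16 cube contributes its full rectangle (perimeter 84.00 mm); the 27×10 cube at (2.5, 10) contributes its full rectangle (perimeter 74.00 mm); the cube at (13, 8) (footprint 25×27) is included at this height (perimeter 104.00 mm); Combining (union): the regions partially overlap (shared area 332.00 mm²), so the edge portions inside another operand are dropped and the merged outline is re-measured after clipping — boundary = 146.00 mm; (whole slice rotated 80° about Z — lengths, areas and connectivity unchanged). So its perimeter = 146.00 mm. Layer 47 is larger (146.00 vs 125.00 mm).

layer 47 (z = 11.75 mm)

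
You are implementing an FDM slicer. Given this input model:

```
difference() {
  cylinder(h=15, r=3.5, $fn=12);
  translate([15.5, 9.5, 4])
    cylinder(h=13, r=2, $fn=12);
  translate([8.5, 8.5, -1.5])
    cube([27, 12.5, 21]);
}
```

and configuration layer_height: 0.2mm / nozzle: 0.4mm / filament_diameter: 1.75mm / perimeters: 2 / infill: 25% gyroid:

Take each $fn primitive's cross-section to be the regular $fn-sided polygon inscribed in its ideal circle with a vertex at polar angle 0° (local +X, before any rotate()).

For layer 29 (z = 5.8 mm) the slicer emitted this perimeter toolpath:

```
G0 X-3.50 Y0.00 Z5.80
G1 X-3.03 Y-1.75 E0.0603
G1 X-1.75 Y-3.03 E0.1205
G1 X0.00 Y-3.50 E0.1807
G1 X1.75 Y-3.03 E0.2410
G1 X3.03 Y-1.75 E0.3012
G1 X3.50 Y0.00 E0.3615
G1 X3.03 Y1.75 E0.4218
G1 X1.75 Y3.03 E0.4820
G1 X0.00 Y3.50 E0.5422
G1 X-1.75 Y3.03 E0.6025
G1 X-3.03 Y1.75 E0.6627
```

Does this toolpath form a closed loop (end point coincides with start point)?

no

Start point (G0): (-3.50, 0.00). End point (last G1): the path does not return to the start — open.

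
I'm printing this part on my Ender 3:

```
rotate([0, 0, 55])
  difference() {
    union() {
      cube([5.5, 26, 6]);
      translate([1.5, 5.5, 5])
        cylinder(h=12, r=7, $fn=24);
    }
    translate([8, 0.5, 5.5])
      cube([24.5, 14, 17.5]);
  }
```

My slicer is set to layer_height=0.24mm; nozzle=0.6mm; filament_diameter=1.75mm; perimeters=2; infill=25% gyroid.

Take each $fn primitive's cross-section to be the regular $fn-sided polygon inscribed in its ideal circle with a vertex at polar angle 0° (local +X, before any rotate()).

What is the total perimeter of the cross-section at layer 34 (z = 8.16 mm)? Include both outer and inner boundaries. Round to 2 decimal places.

At z = 8.16 mm: the cube is not intersected at this z (z outside [0, 6]); the cylinder at (1.5, 5.5): section is a regular 24-gon, circumradius r=7 (perimeter = 2·24·7.000·sin(180°/24) = 43.86 mm); Merging all regions: only the r=7 cylinder at (1.5, 5.5) is present, so the union is just that shape — boundary = 43.86 mm; the cube at (8, 0.5) is present — its section is the full 24.5×14 rectangle (perimeter 77.00 mm); Subtracting the remaining from the first: starting from that combined region, the 24.5×14 cube at (8, 0.5) partially overlaps it — only the 1.54 mm² overlap (of its 343.00 mm²) is removed, clipping the outline — boundary = 43.72 mm; (rotated 55° about Z; rotation is an isometry so areas/perimeters/island counts are preserved). Overall, the cross-section is a single solid region. Total boundary length (outer) = 43.72 mm.

43.72 mm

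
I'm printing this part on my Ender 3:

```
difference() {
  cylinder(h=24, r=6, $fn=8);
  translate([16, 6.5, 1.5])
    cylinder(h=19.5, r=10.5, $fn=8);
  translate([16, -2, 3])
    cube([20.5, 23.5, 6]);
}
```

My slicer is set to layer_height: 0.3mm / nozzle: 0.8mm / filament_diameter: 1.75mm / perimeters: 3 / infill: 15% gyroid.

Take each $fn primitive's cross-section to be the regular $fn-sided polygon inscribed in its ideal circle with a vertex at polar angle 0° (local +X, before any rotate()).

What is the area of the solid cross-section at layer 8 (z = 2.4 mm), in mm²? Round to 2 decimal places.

101.82 mm²

At z = 2.4 mm: the r=6 cylinder gives a regular 8-gon of circumradius 6 (constant along its height) (area = (8/2)·6.000²·sin(360°/8) = 101.82 mm²); the cylinder at (16, 6.5): section is a regular 8-gon, circumradius r=10.5 (area = (8/2)·10.500²·sin(360°/8) = 311.83 mm²); the cube at (16, -2) is absent (z outside [3, 9]); After the difference (first − rest): starting from the r=6 cylinder (101.82 mm²), the r=10.5 cylinder at (16, 6.5) misses the remaining region (no effect) — area = 101.82 mm². Overall, the cross-section is a single solid region. Net area = 101.82 mm².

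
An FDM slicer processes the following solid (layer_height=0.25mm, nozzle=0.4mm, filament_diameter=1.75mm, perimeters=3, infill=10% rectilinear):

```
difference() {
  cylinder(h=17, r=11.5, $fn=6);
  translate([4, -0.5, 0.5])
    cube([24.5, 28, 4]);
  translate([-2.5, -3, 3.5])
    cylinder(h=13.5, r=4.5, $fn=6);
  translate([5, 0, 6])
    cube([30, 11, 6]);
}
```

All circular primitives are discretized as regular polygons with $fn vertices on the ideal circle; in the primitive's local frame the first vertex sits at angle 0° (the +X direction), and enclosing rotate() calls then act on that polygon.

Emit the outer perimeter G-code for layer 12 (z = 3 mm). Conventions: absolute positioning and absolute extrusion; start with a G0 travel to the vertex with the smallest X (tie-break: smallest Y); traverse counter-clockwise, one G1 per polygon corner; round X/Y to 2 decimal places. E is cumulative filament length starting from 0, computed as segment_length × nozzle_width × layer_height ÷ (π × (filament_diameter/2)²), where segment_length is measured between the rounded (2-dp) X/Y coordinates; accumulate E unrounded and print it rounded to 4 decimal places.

G0 X-11.50 Y0.00 Z3.00
G1 X-5.75 Y-9.96 E0.4781
G1 X5.75 Y-9.96 E0.9563
G1 X11.21 Y-0.50 E1.4104
G1 X4.00 Y-0.50 E1.7101
G1 X4.00 Y9.96 E2.1450
G1 X-5.75 Y9.96 E2.5504
G1 X-11.50 Y0.00 E3.0285

At z = 3 mm: the r=11.5 cylinder gives a regular 6-gon of circumradius 11.5 (constant along its height); the cube at (4, -0.5) (footprint 24.5×28) is included at this height; the cylinder at (-2.5, -3) does not reach this height (z outside [3.5, 17]); the cube at (5, 0) is absent (z outside [6, 12]); Subtracting the remaining from the first: starting from the r=11.5 cylinder, the 24.5×28 cube at (4, -0.5) partially overlaps it — only the 49.74 mm² overlap (of its 686.00 mm²) is removed, clipping the outline — 1 connected region. The outline is a single polygon with 7 vertices. Extrusion per mm of travel: 0.4 × 0.25 / (π × 0.875²) = 0.041575. Accumulating E over each segment gives final E = 3.0285.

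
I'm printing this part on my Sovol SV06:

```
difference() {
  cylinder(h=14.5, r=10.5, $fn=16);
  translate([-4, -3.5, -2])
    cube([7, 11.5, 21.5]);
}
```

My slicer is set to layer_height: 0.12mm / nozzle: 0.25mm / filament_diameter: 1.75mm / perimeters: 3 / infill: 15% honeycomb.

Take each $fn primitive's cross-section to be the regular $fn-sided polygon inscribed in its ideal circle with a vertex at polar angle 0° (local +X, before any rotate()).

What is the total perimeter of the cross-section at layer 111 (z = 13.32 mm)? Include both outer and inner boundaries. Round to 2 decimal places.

At z = 13.32 mm: the r=10.5 cylinder gives a regular 16-gon of circumradius 10.5 (constant along its height) (perimeter = 2·16·10.500·sin(180°/16) = 65.55 mm); the cube at (-4, -3.5) (footprint 7×11.5) is included at this height (perimeter 37.00 mm); After the difference (first − rest): starting from the r=10.5 cylinder, the 7×11.5 cube at (-4, -3.5) lies wholly inside it (removes its full 80.50 mm² and its 37.00 mm outline becomes a hole wall) — boundary (outer + 1 inner loop) = 102.55 mm. Overall, the cross-section is one region with 1 hole. Total boundary length (outer + inner) = 102.55 mm.

102.55 mm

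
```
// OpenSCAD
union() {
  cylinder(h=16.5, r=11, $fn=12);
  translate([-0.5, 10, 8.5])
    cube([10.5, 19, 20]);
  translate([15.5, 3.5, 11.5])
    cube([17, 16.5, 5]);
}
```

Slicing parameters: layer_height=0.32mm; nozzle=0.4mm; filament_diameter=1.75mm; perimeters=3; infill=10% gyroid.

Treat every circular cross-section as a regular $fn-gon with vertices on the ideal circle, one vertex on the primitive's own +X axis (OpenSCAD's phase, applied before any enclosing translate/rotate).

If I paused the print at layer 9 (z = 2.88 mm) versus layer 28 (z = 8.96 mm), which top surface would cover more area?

Layer 9 (z = 2.88): the r=11 cylinder contributes a regular 12-gon of circumradius 11 (area = (12/2)·11.000²·sin(360°/12) = 363.00 mm²); the cube at (-0.5, 10) does not reach this height (z outside [8.5, 28.5]); the cube at (15.5, 3.5) is absent (z outside [11.5, 16.5]); Taking the union: only the r=11 cylinder is present, so the union is just that shape — area = 363.00 mm². So its area = 363.00 mm². Layer 28 (z = 8.96): the r=11 cylinder contributes a regular 12-gon of circumradius 11 (area = (12/2)·11.000²·sin(360°/12) = 363.00 mm²); the cube at (-0.5, 10) is present — its section is the full 10.5×19 rectangle (area 199.50 mm²); the cube at (15.5, 3.5) does not reach this height (z outside [11.5, 16.5]); Merging all regions: the regions partially overlap — summed areas 562.50 mm² minus the doubly-counted overlap 2.33 mm² gives 560.17 mm² — area = 560.17 mm². So its area = 560.17 mm². Layer 28 is larger (560.17 vs 363.00 mm²).

layer 28 (z = 8.96 mm)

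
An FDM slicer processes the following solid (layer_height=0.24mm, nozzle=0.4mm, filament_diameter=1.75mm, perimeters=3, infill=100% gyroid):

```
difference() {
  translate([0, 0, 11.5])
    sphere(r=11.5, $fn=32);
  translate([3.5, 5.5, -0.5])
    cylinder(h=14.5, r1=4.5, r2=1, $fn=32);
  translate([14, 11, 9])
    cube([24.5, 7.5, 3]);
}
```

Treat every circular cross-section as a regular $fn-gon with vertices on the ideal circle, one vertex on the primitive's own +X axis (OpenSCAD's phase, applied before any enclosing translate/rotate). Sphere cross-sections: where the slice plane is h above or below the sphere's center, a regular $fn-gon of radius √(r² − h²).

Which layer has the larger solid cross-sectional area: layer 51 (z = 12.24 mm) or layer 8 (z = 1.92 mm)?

layer 51 (z = 12.24 mm)

Layer 51 (z = 12.24): the r=11.5 sphere contributes a regular 32-gon of circumradius √(11.5²−0.74²) = 11.476 (area = (32/2)·11.476²·sin(360°/32) = 411.10 mm²); the cone at (3.5, 5.5): at t=0.879 of its height the radius interpolates to r₁+(r₂−r₁)t = 1.425, giving a regular 32-gon of that circumradius (area = (32/2)·1.425²·sin(360°/32) = 6.34 mm²); the cube at (14, 11) is absent (z outside [9, 12]); Subtracting the remaining from the first: starting from the r=11.5 sphere (411.10 mm²), the cone at (3.5, 5.5) lies wholly inside it (removes its full 6.34 mm² and its 8.94 mm outline becomes a hole wall) — area = 404.76 mm². So its area = 404.76 mm². Layer 8 (z = 1.92): the sphere: section is a regular 32-gon, circumradius = √(r²−h²) = √(11.5²−9.58²) = 6.362 (area = (32/2)·6.362²·sin(360°/32) = 126.34 mm²); the cone at (3.5, 5.5) (r1=4.5→r2=1) has section circumradius 3.916 here — a regular 32-gon (area = (32/2)·3.916²·sin(360°/32) = 47.86 mm²); the cube at (14, 11) is not intersected at this z (z outside [9, 12]); After the difference (first − rest): starting from the r=11.5 sphere (126.34 mm²), the cone at (3.5, 5.5) partially overlaps it — only the 19.47 mm² overlap (of its 47.86 mm²) is removed, clipping the outline — area = 106.87 mm². So its area = 106.87 mm². Layer 51 is larger (404.76 vs 106.87 mm²).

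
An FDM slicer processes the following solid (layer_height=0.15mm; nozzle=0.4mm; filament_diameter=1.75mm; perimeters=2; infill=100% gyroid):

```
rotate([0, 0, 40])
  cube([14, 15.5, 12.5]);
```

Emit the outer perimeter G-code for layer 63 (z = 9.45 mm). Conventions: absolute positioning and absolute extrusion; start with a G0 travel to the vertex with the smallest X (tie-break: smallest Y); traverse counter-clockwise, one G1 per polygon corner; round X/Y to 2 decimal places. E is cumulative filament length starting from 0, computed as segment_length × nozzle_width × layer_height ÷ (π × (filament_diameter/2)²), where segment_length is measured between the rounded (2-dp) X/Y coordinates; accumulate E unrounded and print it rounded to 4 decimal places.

G0 X-9.96 Y11.87 Z9.45
G1 X0.00 Y0.00 E0.3865
G1 X10.72 Y9.00 E0.7357
G1 X0.76 Y20.87 E1.1222
G1 X-9.96 Y11.87 E1.4714

At z = 9.45 mm: the cube is present — its section is the full 14×15.5 rectangle; (whole slice rotated 40° about Z — lengths, areas and connectivity unchanged). The outline is a single polygon with 4 vertices. Extrusion per mm of travel: 0.4 × 0.15 / (π × 0.875²) = 0.024945. Accumulating E over each segment gives final E = 1.4714.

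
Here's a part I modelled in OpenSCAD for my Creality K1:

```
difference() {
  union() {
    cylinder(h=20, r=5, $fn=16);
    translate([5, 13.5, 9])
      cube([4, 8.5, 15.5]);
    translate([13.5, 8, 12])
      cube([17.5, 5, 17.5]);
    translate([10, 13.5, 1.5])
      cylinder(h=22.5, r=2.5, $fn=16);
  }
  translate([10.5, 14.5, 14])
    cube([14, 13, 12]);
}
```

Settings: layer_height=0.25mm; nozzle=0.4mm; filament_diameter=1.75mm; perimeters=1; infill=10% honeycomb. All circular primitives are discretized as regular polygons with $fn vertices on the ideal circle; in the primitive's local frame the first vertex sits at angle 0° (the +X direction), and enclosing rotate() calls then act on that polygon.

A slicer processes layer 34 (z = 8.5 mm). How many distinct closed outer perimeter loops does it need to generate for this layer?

2

At z = 8.5 mm: the cylinder: section is a regular 16-gon, circumradius r=5; the cube at (5, 13.5) is not intersected at this z (z outside [9, 24.5]); the cube at (13.5, 8) is absent (z outside [12, 29.5]); the cylinder at (10, 13.5): section is a regular 16-gon, circumradius r=2.5; Combining (union): the 2 present regions are separate (no shared area or edge), so areas and boundary lengths simply add and each stays a separate island — 2 connected regions; the cube at (10.5, 14.5) is absent (z outside [14, 26]); After the difference (first − rest): none of the subtracted shapes is present at this height, so that combined region is unchanged — 2 connected regions. The result has 2 disconnected regions.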